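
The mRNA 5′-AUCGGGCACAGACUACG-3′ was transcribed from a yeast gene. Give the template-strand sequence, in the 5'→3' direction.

5'-CGTAGTCTGTGCCCGAT-3'

Replace U with T to get the coding DNA strand: ATCGGGCACAGACTACG. The template strand is its reverse complement (complement TAGCCCGTGTCTGATGC, then reverse).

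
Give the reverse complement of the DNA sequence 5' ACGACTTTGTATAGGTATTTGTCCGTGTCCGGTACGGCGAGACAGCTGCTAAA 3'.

Complement each base (A↔T, G↔C): TGCTGAAACATATCCATAAACAGGCACAGGCCATGCCGCTCTGTCGACGATTT. Then reverse.

5'-TTTAGCAGCTGTCTCGCCGTACCGGACACGGACAAATACCTATACAAAGTCGT-3'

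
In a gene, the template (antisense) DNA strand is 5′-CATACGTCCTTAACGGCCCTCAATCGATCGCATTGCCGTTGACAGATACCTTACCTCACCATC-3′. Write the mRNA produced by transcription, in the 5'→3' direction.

5'-GAUGGUGAGGUAAGGUAUCUGUCAACGGCAAUGCGAUCGAUUGAGGGCCGUUAAGGACGUAUG-3'

RNA polymerase reads the template 3'→5' and synthesizes mRNA 5'→3' by base-pairing (A→U, T→A, G↔C). The complement of the template is GTATGCAGGAATTGCCGGGAGTTAGCTAGCGTAACGGCAACTGTCTATGGAATGGAGTGGTAG; antiparallel, so 5'→3' the coding strand is GATGGTGAGGTAAGGTATCTGTCAACGGCAATGCGATCGATTGAGGGCCGTTAAGGACGTATG. Replace T with U for the mRNA.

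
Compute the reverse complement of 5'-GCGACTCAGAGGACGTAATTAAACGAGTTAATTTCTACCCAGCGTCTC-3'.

5′-GAGACGCTGGGTAGAAATTAACTCGTTTAATTACGTCCTCTGAGTCGC-3′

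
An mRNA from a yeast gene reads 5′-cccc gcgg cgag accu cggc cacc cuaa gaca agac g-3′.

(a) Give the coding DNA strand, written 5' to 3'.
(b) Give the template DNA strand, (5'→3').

(a) 5'-CCCCGCGGCGAGACCTCGGCCACCCTAAGACAAGACG-3'
(b) 5'-CGTCTTGTCTTAGGGTGGCCGAGGTCTCGCCGCGGGG-3'

(a) The coding strand matches the mRNA with U→T.
(b) The template strand is the reverse complement of the coding strand.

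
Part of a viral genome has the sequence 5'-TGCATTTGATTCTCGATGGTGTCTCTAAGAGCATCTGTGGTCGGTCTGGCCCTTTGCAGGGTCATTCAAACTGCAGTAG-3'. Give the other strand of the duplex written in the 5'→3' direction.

The complement of TGCATTTGATTCTCGATGGTGTCTCTAAGAGCATCTGTGGTCGGTCTGGCCCTTTGCAGGGTCATTCAAACTGCAGTAG is ACGTAAACTAAGAGCTACCACAGAGATTCTCGTAGACACCAGCCAGACCGGGAAACGTCCCAGTAAGTTTGACGTCATC (A↔T, G↔C). DNA strands are antiparallel, so the complementary strand runs 3'→5'; reversing gives the 5'→3' form.

5′-CTACTGCAGTTTGAATGACCCTGCAAAGGGCCAGACCGACCACAGATGCTCTTAGAGACACCATCGAGAATCAAATGCA-3′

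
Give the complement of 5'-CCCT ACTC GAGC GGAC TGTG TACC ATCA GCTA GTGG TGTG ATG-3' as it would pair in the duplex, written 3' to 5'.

Base-pairing A↔T, G↔C gives the complement. The complementary strand is antiparallel, so paired with a 5'→3' strand it runs 3'→5'.

3′-GGGATGAGCTCGCCTGACACATGGTAGTCGATCACCACACTAC-5′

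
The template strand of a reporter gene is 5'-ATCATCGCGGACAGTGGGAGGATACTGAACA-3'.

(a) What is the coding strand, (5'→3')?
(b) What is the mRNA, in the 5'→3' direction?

(a) 5′-TGTTCAGTATCCTCCCACTGTCCGCGATGAT-3′
(b) 5'-UGUUCAGUAUCCUCCCACUGUCCGCGAUGAU-3'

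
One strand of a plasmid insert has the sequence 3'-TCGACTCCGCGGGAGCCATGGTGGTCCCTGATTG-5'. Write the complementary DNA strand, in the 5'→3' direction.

5'-AGCTGAGGCGCCCTCGGTACCACCAGGGACTAAC-3'

The strand is given 3'→5', so its complement runs 5'→3' in the same left-to-right order: pair each base A↔T, G↔C.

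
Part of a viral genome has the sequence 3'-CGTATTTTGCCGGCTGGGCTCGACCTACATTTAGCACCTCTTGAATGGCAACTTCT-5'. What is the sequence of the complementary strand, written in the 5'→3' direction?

The strand is given 3'→5', so its complement runs 5'→3' in the same left-to-right order: pair each base A↔T, G↔C.

5′-GCATAAAACGGCCGACCCGAGCTGGATGTAAATCGTGGAGAACTTACCGTTGAAGA-3′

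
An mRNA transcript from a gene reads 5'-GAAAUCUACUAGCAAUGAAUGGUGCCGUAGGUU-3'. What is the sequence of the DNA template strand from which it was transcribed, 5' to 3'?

Replace U with T to get the coding DNA strand: GAAATCTACTAGCAATGAATGGTGCCGTAGGTT. The template strand is its reverse complement (complement CTTTAGATGATCGTTACTTACCACGGCATCCAA, then reverse).

5'-AACCTACGGCACCATTCATTGCTAGTAGATTTC-3'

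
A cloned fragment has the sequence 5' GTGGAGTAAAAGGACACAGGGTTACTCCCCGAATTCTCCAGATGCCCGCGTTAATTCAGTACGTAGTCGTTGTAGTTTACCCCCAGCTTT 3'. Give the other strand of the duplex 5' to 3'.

The complement of GTGGAGTAAAAGGACACAGGGTTACTCCCCGAATTCTCCAGATGCCCGCGTTAATTCAGTACGTAGTCGTTGTAGTTTACCCCCAGCTTT is CACCTCATTTTCCTGTGTCCCAATGAGGGGCTTAAGAGGTCTACGGGCGCAATTAAGTCATGCATCAGCAACATCAAATGGGGGTCGAAA (A↔T, G↔C). DNA strands are antiparallel, so the complementary strand runs 3'→5'; reversing gives the 5'→3' form.

5'-AAAGCTGGGGGTAAACTACAACGACTACGTACTGAATTAACGCGGGCATCTGGAGAATTCGGGGAGTAACCCTGTGTCCTTTTACTCCAC-3'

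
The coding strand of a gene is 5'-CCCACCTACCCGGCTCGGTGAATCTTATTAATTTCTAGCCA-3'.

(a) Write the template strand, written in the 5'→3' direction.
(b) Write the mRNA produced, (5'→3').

(a) 5′-TGGCTAGAAATTAATAAGATTCACCGAGCCGGGTAGGTGGG-3′
(b) 5'-CCCACCUACCCGGCUCGGUGAAUCUUAUUAAUUUCUAGCCA-3'

(a) The template strand is the reverse complement of the coding strand: complement GGGTGGATGGGCCGAGCCACTTAGAATAATTAAAGATCGGT, then reverse.
(b) mRNA matches the coding strand with T→U.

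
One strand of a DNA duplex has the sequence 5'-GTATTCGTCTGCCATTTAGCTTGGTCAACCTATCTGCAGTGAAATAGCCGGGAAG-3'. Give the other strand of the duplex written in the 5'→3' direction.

5'-CTTCCCGGCTATTTCACTGCAGATAGGTTGACCAAGCTAAATGGCAGACGAATAC-3'

Pairing A↔T and G↔C gives CATAAGCAGACGGTAAATCGAACCAGTTGGATAGACGTCACTTTATCGGCCCTTC, running 3'→5'. Reverse for the 5'→3' convention.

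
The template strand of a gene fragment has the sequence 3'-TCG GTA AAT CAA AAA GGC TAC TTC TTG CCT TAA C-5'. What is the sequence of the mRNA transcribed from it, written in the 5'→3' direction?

Reading the template 3'→5' as shown, RNA polymerase pairs each base (A→U, T→A, G↔C) to build mRNA 5'→3' directly.

5′-AGCCAUUUAGUUUUUCCGAUGAAGAACGGAAUUG-3′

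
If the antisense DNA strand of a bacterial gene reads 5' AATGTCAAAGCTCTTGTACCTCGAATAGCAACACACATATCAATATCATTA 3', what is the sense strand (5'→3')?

5'-TAATGATATTGATATGTGTGTTGCTATTCGAGGTACAAGAGCTTTGACATT-3'

The coding strand is complementary and antiparallel to the template: take the complement (A↔T, G↔C) and reverse.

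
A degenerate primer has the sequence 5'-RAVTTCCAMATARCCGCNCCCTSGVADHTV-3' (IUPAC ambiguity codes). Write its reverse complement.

5'-BADHTBCSAGGGNGCGGYTATKTGGAABTY-3'

Standard pairs A↔T, G↔C; ambiguity codes pair R↔Y, M↔K, S↔S, D↔H, V↔B, N↔N. Complement (YTBAAGGTKTATYGGCGNGGGASCBTHDAB), then reverse for 5'→3'.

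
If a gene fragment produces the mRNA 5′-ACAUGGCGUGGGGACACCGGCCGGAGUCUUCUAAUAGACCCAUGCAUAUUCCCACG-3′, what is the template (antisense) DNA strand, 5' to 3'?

5'-CGTGGGAATATGCATGGGTCTATTAGAAGACTCCGGCCGGTGTCCCCACGCCATGT-3'

Replace U with T to get the coding DNA strand: ACATGGCGTGGGGACACCGGCCGGAGTCTTCTAATAGACCCATGCATATTCCCACG. The template strand is its reverse complement (complement TGTACCGCACCCCTGTGGCCGGCCTCAGAAGATTATCTGGGTACGTATAAGGGTGC, then reverse).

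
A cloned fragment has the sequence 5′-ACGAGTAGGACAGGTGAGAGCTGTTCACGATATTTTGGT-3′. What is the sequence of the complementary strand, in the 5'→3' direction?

Pairing A↔T and G↔C gives TGCTCATCCTGTCCACTCTCGACAAGTGCTATAAAACCA, running 3'→5'. Reverse for the 5'→3' convention.

5′-ACCAAAATATCGTGAACAGCTCTCACCTGTCCTACTCGT-3′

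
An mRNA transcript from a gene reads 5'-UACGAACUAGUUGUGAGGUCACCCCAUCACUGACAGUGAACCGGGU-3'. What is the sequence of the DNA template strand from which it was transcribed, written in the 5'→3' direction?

5'-ACCCGGTTCACTGTCAGTGATGGGGTGACCTCACAACTAGTTCGTA-3'

Replace U with T to get the coding DNA strand: TACGAACTAGTTGTGAGGTCACCCCATCACTGACAGTGAACCGGGT. The template strand is its reverse complement (complement ATGCTTGATCAACACTCCAGTGGGGTAGTGACTGTCACTTGGCCCA, then reverse).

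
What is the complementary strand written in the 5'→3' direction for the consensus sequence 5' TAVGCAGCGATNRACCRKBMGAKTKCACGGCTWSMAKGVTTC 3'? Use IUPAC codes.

5'-GAABCMTKSWAGCCGTGMAMTCKVMYGGTYNATCGCTGCBTA-3'

Standard pairs A↔T, G↔C; ambiguity codes pair R↔Y, M↔K, W↔W, S↔S, B↔V, N↔N. Complement (ATBCGTCGCTANYTGGYMVKCTMAMGTGCCGAWSKTMCBAAG), then reverse for 5'→3'.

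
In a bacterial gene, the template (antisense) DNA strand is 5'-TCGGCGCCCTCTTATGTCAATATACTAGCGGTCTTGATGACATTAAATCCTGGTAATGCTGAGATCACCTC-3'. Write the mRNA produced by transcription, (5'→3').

The mRNA has the sequence of the coding strand (reverse complement of the template) with T→U. Reverse complement of TCGGCGCCCTCTTATGTCAATATACTAGCGGTCTTGATGACATTAAATCCTGGTAATGCTGAGATCACCTC is GAGGTGATCTCAGCATTACCAGGATTTAATGTCATCAAGACCGCTAGTATATTGACATAAGAGGGCGCCGA; then T→U.

5′-GAGGUGAUCUCAGCAUUACCAGGAUUUAAUGUCAUCAAGACCGCUAGUAUAUUGACAUAAGAGGGCGCCGA-3′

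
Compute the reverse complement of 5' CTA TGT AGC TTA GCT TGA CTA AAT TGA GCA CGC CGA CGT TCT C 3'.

Reading the sequence 3'→5' and pairing each base (A↔T, G↔C) gives the reverse complement directly.

5'-GAGAACGTCGGCGTGCTCAATTTAGTCAAGCTAAGCTACATAG-3'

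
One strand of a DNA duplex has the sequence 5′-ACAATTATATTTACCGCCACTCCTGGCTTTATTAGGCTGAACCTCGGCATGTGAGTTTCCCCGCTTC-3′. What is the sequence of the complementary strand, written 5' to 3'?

The complement of ACAATTATATTTACCGCCACTCCTGGCTTTATTAGGCTGAACCTCGGCATGTGAGTTTCCCCGCTTC is TGTTAATATAAATGGCGGTGAGGACCGAAATAATCCGACTTGGAGCCGTACACTCAAAGGGGCGAAG (A↔T, G↔C). DNA strands are antiparallel, so the complementary strand runs 3'→5'; reversing gives the 5'→3' form.

5'-GAAGCGGGGAAACTCACATGCCGAGGTTCAGCCTAATAAAGCCAGGAGTGGCGGTAAATATAATTGT-3'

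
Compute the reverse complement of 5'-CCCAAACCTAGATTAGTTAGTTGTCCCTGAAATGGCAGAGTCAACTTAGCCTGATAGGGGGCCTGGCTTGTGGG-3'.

5'-CCCACAAGCCAGGCCCCCTATCAGGCTAAGTTGACTCTGCCATTTCAGGGACAACTAACTAATCTAGGTTTGGG-3'

Reading the sequence 3'→5' and pairing each base (A↔T, G↔C) gives the reverse complement directly.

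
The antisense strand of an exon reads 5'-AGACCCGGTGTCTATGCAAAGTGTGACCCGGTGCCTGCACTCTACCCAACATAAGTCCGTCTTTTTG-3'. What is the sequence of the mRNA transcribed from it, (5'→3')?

The mRNA has the sequence of the coding strand (reverse complement of the template) with T→U. Reverse complement of AGACCCGGTGTCTATGCAAAGTGTGACCCGGTGCCTGCACTCTACCCAACATAAGTCCGTCTTTTTG is CAAAAAGACGGACTTATGTTGGGTAGAGTGCAGGCACCGGGTCACACTTTGCATAGACACCGGGTCT; then T→U.

5'-CAAAAAGACGGACUUAUGUUGGGUAGAGUGCAGGCACCGGGUCACACUUUGCAUAGACACCGGGUCU-3'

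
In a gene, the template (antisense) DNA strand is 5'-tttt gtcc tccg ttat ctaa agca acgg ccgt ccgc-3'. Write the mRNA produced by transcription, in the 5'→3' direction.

5'-GCGGACGGCCGUUGCUUUAGAUAACGGAGGACAAAA-3'

RNA polymerase reads the template 3'→5' and synthesizes mRNA 5'→3' by base-pairing (A→U, T→A, G↔C). The complement of the template is AAAACAGGAGGCAATAGATTTCGTTGCCGGCAGGCG; antiparallel, so 5'→3' the coding strand is GCGGACGGCCGTTGCTTTAGATAACGGAGGACAAAA. Replace T with U for the mRNA.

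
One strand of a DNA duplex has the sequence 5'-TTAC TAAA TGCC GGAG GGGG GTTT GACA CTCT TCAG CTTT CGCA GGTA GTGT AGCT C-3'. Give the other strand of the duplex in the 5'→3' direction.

5'-GAGCTACACTACCTGCGAAAGCTGAAGAGTGTCAAACCCCCCTCCGGCATTTAGTAA-3'

Pairing A↔T and G↔C gives AATGATTTACGGCCTCCCCCCAAACTGTGAGAAGTCGAAAGCGTCCATCACATCGAG, running 3'→5'. Reverse for the 5'→3' convention.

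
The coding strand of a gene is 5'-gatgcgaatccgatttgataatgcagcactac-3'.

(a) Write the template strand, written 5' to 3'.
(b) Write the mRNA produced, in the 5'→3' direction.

(a) 5'-GTAGTGCTGCATTATCAAATCGGATTCGCATC-3'
(b) 5'-GAUGCGAAUCCGAUUUGAUAAUGCAGCACUAC-3'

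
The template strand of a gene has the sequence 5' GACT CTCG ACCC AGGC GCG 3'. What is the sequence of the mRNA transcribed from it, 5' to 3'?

RNA polymerase reads the template 3'→5' and synthesizes mRNA 5'→3' by base-pairing (A→U, T→A, G↔C). The complement of the template is CTGAGAGCTGGGTCCGCGC; antiparallel, so 5'→3' the coding strand is CGCGCCTGGGTCGAGAGTC. Replace T with U for the mRNA.

5'-CGCGCCUGGGUCGAGAGUC-3'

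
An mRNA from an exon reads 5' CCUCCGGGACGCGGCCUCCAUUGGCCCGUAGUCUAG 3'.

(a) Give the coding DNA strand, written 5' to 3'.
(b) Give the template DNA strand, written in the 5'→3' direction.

(a) The coding strand matches the mRNA with U→T.
(b) The template strand is the reverse complement of the coding strand.

(a) 5′-CCTCCGGGACGCGGCCTCCATTGGCCCGTAGTCTAG-3′
(b) 5′-CTAGACTACGGGCCAATGGAGGCCGCGTCCCGGAGG-3′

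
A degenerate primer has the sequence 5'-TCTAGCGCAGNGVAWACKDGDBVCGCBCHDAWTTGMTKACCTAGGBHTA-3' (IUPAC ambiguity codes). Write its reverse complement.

5'-TADVCCTAGGTMAKCAAWTHDGVGCGBVHCHMGTWTBCNCTGCGCTAGA-3'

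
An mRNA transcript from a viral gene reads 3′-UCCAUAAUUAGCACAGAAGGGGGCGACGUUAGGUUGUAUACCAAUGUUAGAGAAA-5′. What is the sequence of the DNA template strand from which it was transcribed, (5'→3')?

Written 5'→3' the mRNA is AAAGAGAUUGUAACCAUAUGUUGGAUUGCAGCGGGGGAAGACACGAUUAAUACCU, so the coding DNA strand is AAAGAGATTGTAACCATATGTTGGATTGCAGCGGGGGAAGACACGATTAATACCT. The template is its reverse complement.

5′-AGGTATTAATCGTGTCTTCCCCCGCTGCAATCCAACATATGGTTACAATCTCTTT-3′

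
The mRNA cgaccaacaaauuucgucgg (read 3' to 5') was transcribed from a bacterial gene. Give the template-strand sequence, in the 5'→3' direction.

5'-GCTGGTTGTTTAAAGCAGCC-3'

Written 5'→3' the mRNA is GGCUGCUUUAAACAACCAGC, so the coding DNA strand is GGCTGCTTTAAACAACCAGC. The template is its reverse complement.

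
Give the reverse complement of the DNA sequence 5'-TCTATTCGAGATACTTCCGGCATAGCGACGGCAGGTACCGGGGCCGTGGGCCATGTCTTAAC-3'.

Complement each base (A↔T, G↔C): AGATAAGCTCTATGAAGGCCGTATCGCTGCCGTCCATGGCCCCGGCACCCGGTACAGAATTG. Then reverse.

5′-GTTAAGACATGGCCCACGGCCCCGGTACCTGCCGTCGCTATGCCGGAAGTATCTCGAATAGA-3′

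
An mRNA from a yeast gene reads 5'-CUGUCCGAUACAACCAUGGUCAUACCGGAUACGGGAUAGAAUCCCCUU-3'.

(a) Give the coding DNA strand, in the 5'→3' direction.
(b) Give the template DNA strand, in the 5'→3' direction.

(a) The coding strand matches the mRNA with U→T.
(b) The template strand is the reverse complement of the coding strand.

(a) 5'-CTGTCCGATACAACCATGGTCATACCGGATACGGGATAGAATCCCCTT-3'
(b) 5'-AAGGGGATTCTATCCCGTATCCGGTATGACCATGGTTGTATCGGACAG-3'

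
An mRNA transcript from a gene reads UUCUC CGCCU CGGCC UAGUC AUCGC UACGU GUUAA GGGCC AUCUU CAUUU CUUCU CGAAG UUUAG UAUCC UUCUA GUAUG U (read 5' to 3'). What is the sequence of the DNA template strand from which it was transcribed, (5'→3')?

5'-ACATACTAGAAGGATACTAAACTTCGAGAAGAAATGAAGATGGCCCTTAACACGTAGCGATGACTAGGCCGAGGCGGAGAA-3'

Replace U with T to get the coding DNA strand: TTCTCCGCCTCGGCCTAGTCATCGCTACGTGTTAAGGGCCATCTTCATTTCTTCTCGAAGTTTAGTATCCTTCTAGTATGT. The template strand is its reverse complement (complement AAGAGGCGGAGCCGGATCAGTAGCGATGCACAATTCCCGGTAGAAGTAAAGAAGAGCTTCAAATCATAGGAAGATCATACA, then reverse).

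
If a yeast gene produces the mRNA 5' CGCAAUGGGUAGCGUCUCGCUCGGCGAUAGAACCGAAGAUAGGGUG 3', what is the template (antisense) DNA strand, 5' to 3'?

5'-CACCCTATCTTCGGTTCTATCGCCGAGCGAGACGCTACCCATTGCG-3'

Replace U with T to get the coding DNA strand: CGCAATGGGTAGCGTCTCGCTCGGCGATAGAACCGAAGATAGGGTG. The template strand is its reverse complement (complement GCGTTACCCATCGCAGAGCGAGCCGCTATCTTGGCTTCTATCCCAC, then reverse).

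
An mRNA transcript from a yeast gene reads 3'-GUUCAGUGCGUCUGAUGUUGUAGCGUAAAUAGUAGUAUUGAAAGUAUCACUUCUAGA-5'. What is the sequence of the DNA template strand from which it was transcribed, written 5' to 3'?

Written 5'→3' the mRNA is AGAUCUUCACUAUGAAAGUUAUGAUGAUAAAUGCGAUGUUGUAGUCUGCGUGACUUG, so the coding DNA strand is AGATCTTCACTATGAAAGTTATGATGATAAATGCGATGTTGTAGTCTGCGTGACTTG. The template is its reverse complement.

5'-CAAGTCACGCAGACTACAACATCGCATTTATCATCATAACTTTCATAGTGAAGATCT-3'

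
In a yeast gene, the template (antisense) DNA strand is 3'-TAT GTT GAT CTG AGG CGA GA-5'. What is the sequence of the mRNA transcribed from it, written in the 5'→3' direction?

5′-AUACAACUAGACUCCGCUCU-3′

Reading the template 3'→5' as shown, RNA polymerase pairs each base (A→U, T→A, G↔C) to build mRNA 5'→3' directly.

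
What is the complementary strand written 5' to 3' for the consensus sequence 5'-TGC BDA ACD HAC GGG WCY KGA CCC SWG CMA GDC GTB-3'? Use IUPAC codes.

5'-VACGHCTKGCWSGGGTCMRGWCCCGTDHGTTHVGCA-3'

Standard pairs A↔T, G↔C; ambiguity codes pair Y↔R, M↔K, W↔W, S↔S, B↔V, D↔H. Complement (ACGVHTTGHDTGCCCWGRMCTGGGSWCGKTCHGCAV), then reverse for 5'→3'.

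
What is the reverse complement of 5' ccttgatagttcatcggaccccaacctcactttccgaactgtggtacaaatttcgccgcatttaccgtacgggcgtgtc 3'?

5'-GACACGCCCGTACGGTAAATGCGGCGAAATTTGTACCACAGTTCGGAAAGTGAGGTTGGGGTCCGATGAACTATCAAGG-3'

Reading the sequence 3'→5' and pairing each base (A↔T, G↔C) gives the reverse complement directly.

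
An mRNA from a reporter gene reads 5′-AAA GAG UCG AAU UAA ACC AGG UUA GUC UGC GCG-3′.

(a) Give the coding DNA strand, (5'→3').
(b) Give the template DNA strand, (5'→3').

(a) The coding strand matches the mRNA with U→T.
(b) The template strand is the reverse complement of the coding strand.

(a) 5'-AAAGAGTCGAATTAAACCAGGTTAGTCTGCGCG-3'
(b) 5'-CGCGCAGACTAACCTGGTTTAATTCGACTCTTT-3'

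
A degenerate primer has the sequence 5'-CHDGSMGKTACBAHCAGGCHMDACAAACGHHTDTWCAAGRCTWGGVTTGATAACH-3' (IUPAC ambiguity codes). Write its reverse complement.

Standard pairs A↔T, G↔C; ambiguity codes pair R↔Y, M↔K, W↔W, S↔S, B↔V, D↔H. Complement (GDHCSKCMATGVTDGTCCGDKHTGTTTGCDDAHAWGTTCYGAWCCBAACTATTGD), then reverse for 5'→3'.

5'-DGTTATCAABCCWAGYCTTGWAHADDCGTTTGTHKDGCCTGDTVGTAMCKSCHDG-3'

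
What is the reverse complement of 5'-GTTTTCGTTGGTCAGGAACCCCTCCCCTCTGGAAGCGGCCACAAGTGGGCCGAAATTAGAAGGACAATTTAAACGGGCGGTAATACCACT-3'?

Complement each base (A↔T, G↔C): CAAAAGCAACCAGTCCTTGGGGAGGGGAGACCTTCGCCGGTGTTCACCCGGCTTTAATCTTCCTGTTAAATTTGCCCGCCATTATGGTGA. Then reverse.

5′-AGTGGTATTACCGCCCGTTTAAATTGTCCTTCTAATTTCGGCCCACTTGTGGCCGCTTCCAGAGGGGAGGGGTTCCTGACCAACGAAAAC-3′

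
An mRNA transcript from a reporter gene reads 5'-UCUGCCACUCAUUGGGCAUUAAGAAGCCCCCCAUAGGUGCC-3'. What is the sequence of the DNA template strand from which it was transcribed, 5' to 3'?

5'-GGCACCTATGGGGGGCTTCTTAATGCCCAATGAGTGGCAGA-3'

Replace U with T to get the coding DNA strand: TCTGCCACTCATTGGGCATTAAGAAGCCCCCCATAGGTGCC. The template strand is its reverse complement (complement AGACGGTGAGTAACCCGTAATTCTTCGGGGGGTATCCACGG, then reverse).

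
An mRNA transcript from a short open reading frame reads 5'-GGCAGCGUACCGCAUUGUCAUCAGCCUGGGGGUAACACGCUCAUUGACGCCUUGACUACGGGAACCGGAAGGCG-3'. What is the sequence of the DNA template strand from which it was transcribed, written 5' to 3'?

5'-CGCCTTCCGGTTCCCGTAGTCAAGGCGTCAATGAGCGTGTTACCCCCAGGCTGATGACAATGCGGTACGCTGCC-3'

Replace U with T to get the coding DNA strand: GGCAGCGTACCGCATTGTCATCAGCCTGGGGGTAACACGCTCATTGACGCCTTGACTACGGGAACCGGAAGGCG. The template strand is its reverse complement (complement CCGTCGCATGGCGTAACAGTAGTCGGACCCCCATTGTGCGAGTAACTGCGGAACTGATGCCCTTGGCCTTCCGC, then reverse).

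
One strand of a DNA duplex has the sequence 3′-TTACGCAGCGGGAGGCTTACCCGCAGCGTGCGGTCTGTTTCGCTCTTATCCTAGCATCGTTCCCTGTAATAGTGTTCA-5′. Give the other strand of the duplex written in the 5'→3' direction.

5'-AATGCGTCGCCCTCCGAATGGGCGTCGCACGCCAGACAAAGCGAGAATAGGATCGTAGCAAGGGACATTATCACAAGT-3'

The strand is given 3'→5', so its complement runs 5'→3' in the same left-to-right order: pair each base A↔T, G↔C.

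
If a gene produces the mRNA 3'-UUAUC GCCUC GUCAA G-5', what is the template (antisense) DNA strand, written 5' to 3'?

5'-AATAGCGGAGCAGTTC-3'

Written 5'→3' the mRNA is GAACUGCUCCGCUAUU, so the coding DNA strand is GAACTGCTCCGCTATT. The template is its reverse complement.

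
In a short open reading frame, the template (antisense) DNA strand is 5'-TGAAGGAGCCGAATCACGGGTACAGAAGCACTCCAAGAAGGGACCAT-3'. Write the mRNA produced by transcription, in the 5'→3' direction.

The mRNA has the sequence of the coding strand (reverse complement of the template) with T→U. Reverse complement of TGAAGGAGCCGAATCACGGGTACAGAAGCACTCCAAGAAGGGACCAT is ATGGTCCCTTCTTGGAGTGCTTCTGTACCCGTGATTCGGCTCCTTCA; then T→U.

5'-AUGGUCCCUUCUUGGAGUGCUUCUGUACCCGUGAUUCGGCUCCUUCA-3'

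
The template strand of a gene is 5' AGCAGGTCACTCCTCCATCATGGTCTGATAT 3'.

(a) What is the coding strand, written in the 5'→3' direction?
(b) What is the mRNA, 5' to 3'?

(a) The coding strand is the reverse complement of the template: complement TCGTCCAGTGAGGAGGTAGTACCAGACTATA, then reverse.
(b) mRNA has the coding-strand sequence with T→U.

(a) 5'-ATATCAGACCATGATGGAGGAGTGACCTGCT-3'
(b) 5'-AUAUCAGACCAUGAUGGAGGAGUGACCUGCU-3'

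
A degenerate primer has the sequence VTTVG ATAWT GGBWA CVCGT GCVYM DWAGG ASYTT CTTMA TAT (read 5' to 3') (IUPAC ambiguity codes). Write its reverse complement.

5'-ATATKAAGAARSTCCTWHKRBGCACGBGTWVCCAWTATCBAAB-3'

Standard pairs A↔T, G↔C; ambiguity codes pair Y↔R, M↔K, W↔W, S↔S, B↔V, D↔H. Complement (BAABCTATWACCVWTGBGCACGBRKHWTCCTSRAAGAAKTATA), then reverse for 5'→3'.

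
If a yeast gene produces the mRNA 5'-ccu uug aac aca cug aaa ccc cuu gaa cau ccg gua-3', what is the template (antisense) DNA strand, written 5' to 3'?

5'-TACCGGATGTTCAAGGGGTTTCAGTGTGTTCAAAGG-3'

Replace U with T to get the coding DNA strand: CCTTTGAACACACTGAAACCCCTTGAACATCCGGTA. The template strand is its reverse complement (complement GGAAACTTGTGTGACTTTGGGGAACTTGTAGGCCAT, then reverse).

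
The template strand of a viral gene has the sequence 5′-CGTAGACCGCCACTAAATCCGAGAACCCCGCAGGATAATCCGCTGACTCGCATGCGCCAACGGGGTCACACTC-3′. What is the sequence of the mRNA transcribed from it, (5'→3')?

The mRNA has the sequence of the coding strand (reverse complement of the template) with T→U. Reverse complement of CGTAGACCGCCACTAAATCCGAGAACCCCGCAGGATAATCCGCTGACTCGCATGCGCCAACGGGGTCACACTC is GAGTGTGACCCCGTTGGCGCATGCGAGTCAGCGGATTATCCTGCGGGGTTCTCGGATTTAGTGGCGGTCTACG; then T→U.

5'-GAGUGUGACCCCGUUGGCGCAUGCGAGUCAGCGGAUUAUCCUGCGGGGUUCUCGGAUUUAGUGGCGGUCUACG-3'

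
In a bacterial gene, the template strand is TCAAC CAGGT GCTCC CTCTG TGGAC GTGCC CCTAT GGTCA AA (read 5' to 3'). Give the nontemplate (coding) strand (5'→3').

The coding strand is complementary and antiparallel to the template: take the complement (A↔T, G↔C) and reverse.

5′-TTTGACCATAGGGGCACGTCCACAGAGGGAGCACCTGGTTGA-3′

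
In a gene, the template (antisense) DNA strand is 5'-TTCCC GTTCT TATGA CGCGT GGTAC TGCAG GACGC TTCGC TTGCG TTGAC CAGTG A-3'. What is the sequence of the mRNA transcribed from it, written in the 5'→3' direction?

5'-UCACUGGUCAACGCAAGCGAAGCGUCCUGCAGUACCACGCGUCAUAAGAACGGGAA-3'

RNA polymerase reads the template 3'→5' and synthesizes mRNA 5'→3' by base-pairing (A→U, T→A, G↔C). The complement of the template is AAGGGCAAGAATACTGCGCACCATGACGTCCTGCGAAGCGAACGCAACTGGTCACT; antiparallel, so 5'→3' the coding strand is TCACTGGTCAACGCAAGCGAAGCGTCCTGCAGTACCACGCGTCATAAGAACGGGAA. Replace T with U for the mRNA.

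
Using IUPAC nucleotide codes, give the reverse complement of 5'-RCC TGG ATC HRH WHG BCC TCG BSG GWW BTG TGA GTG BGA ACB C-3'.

5'-GVGTTCVCACTCACAVWWCCSVCGAGGVCDWDYDGATCCAGGY-3'

Standard pairs A↔T, G↔C; ambiguity codes pair R↔Y, W↔W, S↔S, B↔V, H↔D. Complement (YGGACCTAGDYDWDCVGGAGCVSCCWWVACACTCACVCTTGVG), then reverse for 5'→3'.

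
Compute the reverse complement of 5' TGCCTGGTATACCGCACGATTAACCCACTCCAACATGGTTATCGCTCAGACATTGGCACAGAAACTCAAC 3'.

5'-GTTGAGTTTCTGTGCCAATGTCTGAGCGATAACCATGTTGGAGTGGGTTAATCGTGCGGTATACCAGGCA-3'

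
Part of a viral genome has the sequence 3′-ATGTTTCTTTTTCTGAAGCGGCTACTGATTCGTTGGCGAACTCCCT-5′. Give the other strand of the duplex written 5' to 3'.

5'-TACAAAGAAAAAGACTTCGCCGATGACTAAGCAACCGCTTGAGGGA-3'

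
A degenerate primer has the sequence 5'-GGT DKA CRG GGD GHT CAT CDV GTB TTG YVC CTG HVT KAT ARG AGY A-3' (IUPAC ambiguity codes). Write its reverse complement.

5'-TRCTCYTATMABDCAGGBRCAAVACBHGATGADCHCCCYGTMHACC-3'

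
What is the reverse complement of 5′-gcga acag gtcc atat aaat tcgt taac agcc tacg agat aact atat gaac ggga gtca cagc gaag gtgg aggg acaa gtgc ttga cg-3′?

5'-CGTCAAGCACTTGTCCCTCCACCTTCGCTGTGACTCCCGTTCATATAGTTATCTCGTAGGCTGTTAACGAATTTATATGGACCTGTTCGC-3'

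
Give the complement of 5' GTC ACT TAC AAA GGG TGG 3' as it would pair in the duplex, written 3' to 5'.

3'-CAGTGAATGTTTCCCACC-5'

Base-pairing A↔T, G↔C gives the complement. The complementary strand is antiparallel, so paired with a 5'→3' strand it runs 3'→5'.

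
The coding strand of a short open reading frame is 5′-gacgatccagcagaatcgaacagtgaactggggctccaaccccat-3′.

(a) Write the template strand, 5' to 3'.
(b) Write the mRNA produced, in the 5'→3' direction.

(a) 5'-ATGGGGTTGGAGCCCCAGTTCACTGTTCGATTCTGCTGGATCGTC-3'
(b) 5′-GACGAUCCAGCAGAAUCGAACAGUGAACUGGGGCUCCAACCCCAU-3′

(a) The template strand is the reverse complement of the coding strand: complement CTGCTAGGTCGTCTTAGCTTGTCACTTGACCCCGAGGTTGGGGTA, then reverse.
(b) mRNA matches the coding strand with T→U.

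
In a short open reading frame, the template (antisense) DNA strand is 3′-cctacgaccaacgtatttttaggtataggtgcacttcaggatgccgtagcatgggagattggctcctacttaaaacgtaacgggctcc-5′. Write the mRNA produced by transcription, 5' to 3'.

Reading the template 3'→5' as shown, RNA polymerase pairs each base (A→U, T→A, G↔C) to build mRNA 5'→3' directly.

5'-GGAUGCUGGUUGCAUAAAAAUCCAUAUCCACGUGAAGUCCUACGGCAUCGUACCCUCUAACCGAGGAUGAAUUUUGCAUUGCCCGAGG-3'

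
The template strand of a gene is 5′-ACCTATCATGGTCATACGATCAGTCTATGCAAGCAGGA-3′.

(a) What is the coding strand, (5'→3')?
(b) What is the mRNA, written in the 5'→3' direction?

(a) 5'-TCCTGCTTGCATAGACTGATCGTATGACCATGATAGGT-3'
(b) 5'-UCCUGCUUGCAUAGACUGAUCGUAUGACCAUGAUAGGU-3'

(a) The coding strand is the reverse complement of the template: complement TGGATAGTACCAGTATGCTAGTCAGATACGTTCGTCCT, then reverse.
(b) mRNA has the coding-strand sequence with T→U.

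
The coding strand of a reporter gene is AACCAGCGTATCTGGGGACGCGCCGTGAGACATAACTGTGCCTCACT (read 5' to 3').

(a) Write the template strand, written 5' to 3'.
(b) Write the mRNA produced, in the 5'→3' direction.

(a) 5'-AGTGAGGCACAGTTATGTCTCACGGCGCGTCCCCAGATACGCTGGTT-3'
(b) 5'-AACCAGCGUAUCUGGGGACGCGCCGUGAGACAUAACUGUGCCUCACU-3'

(a) The template strand is the reverse complement of the coding strand: complement TTGGTCGCATAGACCCCTGCGCGGCACTCTGTATTGACACGGAGTGA, then reverse.
(b) mRNA matches the coding strand with T→U.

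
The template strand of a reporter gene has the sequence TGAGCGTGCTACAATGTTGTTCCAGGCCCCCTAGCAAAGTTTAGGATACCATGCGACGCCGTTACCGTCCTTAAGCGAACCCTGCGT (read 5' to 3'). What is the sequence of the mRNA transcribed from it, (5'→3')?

The mRNA has the sequence of the coding strand (reverse complement of the template) with T→U. Reverse complement of TGAGCGTGCTACAATGTTGTTCCAGGCCCCCTAGCAAAGTTTAGGATACCATGCGACGCCGTTACCGTCCTTAAGCGAACCCTGCGT is ACGCAGGGTTCGCTTAAGGACGGTAACGGCGTCGCATGGTATCCTAAACTTTGCTAGGGGGCCTGGAACAACATTGTAGCACGCTCA; then T→U.

5′-ACGCAGGGUUCGCUUAAGGACGGUAACGGCGUCGCAUGGUAUCCUAAACUUUGCUAGGGGGCCUGGAACAACAUUGUAGCACGCUCA-3′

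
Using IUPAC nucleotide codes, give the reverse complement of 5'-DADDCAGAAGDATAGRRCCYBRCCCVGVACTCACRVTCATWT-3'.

5′-AWATGABYGTGAGTBCBGGGYVRGGYYCTATHCTTCTGHHTH-3′

Standard pairs A↔T, G↔C; ambiguity codes pair R↔Y, W↔W, B↔V, D↔H. Complement (HTHHGTCTTCHTATCYYGGRVYGGGBCBTGAGTGYBAGTAWA), then reverse for 5'→3'.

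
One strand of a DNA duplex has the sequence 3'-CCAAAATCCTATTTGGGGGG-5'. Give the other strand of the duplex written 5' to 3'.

5'-GGTTTTAGGATAAACCCCCC-3'

The strand is given 3'→5', so its complement runs 5'→3' in the same left-to-right order: pair each base A↔T, G↔C.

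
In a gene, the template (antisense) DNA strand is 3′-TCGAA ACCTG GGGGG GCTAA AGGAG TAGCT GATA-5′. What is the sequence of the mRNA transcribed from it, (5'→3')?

Reading the template 3'→5' as shown, RNA polymerase pairs each base (A→U, T→A, G↔C) to build mRNA 5'→3' directly.

5'-AGCUUUGGACCCCCCCGAUUUCCUCAUCGACUAU-3'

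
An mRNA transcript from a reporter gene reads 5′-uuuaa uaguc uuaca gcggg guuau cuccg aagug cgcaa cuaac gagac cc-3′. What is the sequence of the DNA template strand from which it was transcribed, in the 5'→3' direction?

Replace U with T to get the coding DNA strand: TTTAATAGTCTTACAGCGGGGTTATCTCCGAAGTGCGCAACTAACGAGACCC. The template strand is its reverse complement (complement AAATTATCAGAATGTCGCCCCAATAGAGGCTTCACGCGTTGATTGCTCTGGG, then reverse).

5′-GGGTCTCGTTAGTTGCGCACTTCGGAGATAACCCCGCTGTAAGACTATTAAA-3′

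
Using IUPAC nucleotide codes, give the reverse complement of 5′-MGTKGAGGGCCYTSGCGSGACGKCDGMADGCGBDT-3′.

5'-AHVCGCHTKCHGMCGTCSCGCSARGGCCCTCMACK-3'

Standard pairs A↔T, G↔C; ambiguity codes pair Y↔R, M↔K, S↔S, B↔V, D↔H. Complement (KCAMCTCCCGGRASCGCSCTGCMGHCKTHCGCVHA), then reverse for 5'→3'.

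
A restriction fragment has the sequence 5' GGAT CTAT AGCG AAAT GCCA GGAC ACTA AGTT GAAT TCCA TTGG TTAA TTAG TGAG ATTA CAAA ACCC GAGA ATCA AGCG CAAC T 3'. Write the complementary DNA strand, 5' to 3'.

Pairing A↔T and G↔C gives CCTAGATATCGCTTTACGGTCCTGTGATTCAACTTAAGGTAACCAATTAATCACTCTAATGTTTTGGGCTCTTAGTTCGCGTTGA, running 3'→5'. Reverse for the 5'→3' convention.

5'-AGTTGCGCTTGATTCTCGGGTTTTGTAATCTCACTAATTAACCAATGGAATTCAACTTAGTGTCCTGGCATTTCGCTATAGATCC-3'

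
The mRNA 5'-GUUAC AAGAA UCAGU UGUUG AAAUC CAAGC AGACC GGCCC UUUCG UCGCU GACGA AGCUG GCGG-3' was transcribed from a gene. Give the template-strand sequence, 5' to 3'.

5'-CCGCCAGCTTCGTCAGCGACGAAAGGGCCGGTCTGCTTGGATTTCAACAACTGATTCTTGTAAC-3'

Replace U with T to get the coding DNA strand: GTTACAAGAATCAGTTGTTGAAATCCAAGCAGACCGGCCCTTTCGTCGCTGACGAAGCTGGCGG. The template strand is its reverse complement (complement CAATGTTCTTAGTCAACAACTTTAGGTTCGTCTGGCCGGGAAAGCAGCGACTGCTTCGACCGCC, then reverse).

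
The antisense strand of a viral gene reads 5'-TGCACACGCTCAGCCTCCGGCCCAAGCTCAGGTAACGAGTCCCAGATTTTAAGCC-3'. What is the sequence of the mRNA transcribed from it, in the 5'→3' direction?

The mRNA has the sequence of the coding strand (reverse complement of the template) with T→U. Reverse complement of TGCACACGCTCAGCCTCCGGCCCAAGCTCAGGTAACGAGTCCCAGATTTTAAGCC is GGCTTAAAATCTGGGACTCGTTACCTGAGCTTGGGCCGGAGGCTGAGCGTGTGCA; then T→U.

5'-GGCUUAAAAUCUGGGACUCGUUACCUGAGCUUGGGCCGGAGGCUGAGCGUGUGCA-3'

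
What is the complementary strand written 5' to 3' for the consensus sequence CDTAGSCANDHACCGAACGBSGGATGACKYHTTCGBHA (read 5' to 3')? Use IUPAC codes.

5'-TDVCGAADRMGTCATCCSVCGTTCGGTDHNTGSCTAHG-3'

Standard pairs A↔T, G↔C; ambiguity codes pair Y↔R, K↔M, S↔S, B↔V, D↔H, N↔N. Complement (GHATCSGTNHDTGGCTTGCVSCCTACTGMRDAAGCVDT), then reverse for 5'→3'.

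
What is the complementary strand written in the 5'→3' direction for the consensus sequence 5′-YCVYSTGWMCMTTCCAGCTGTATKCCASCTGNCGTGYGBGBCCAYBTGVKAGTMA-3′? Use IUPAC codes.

5'-TKACTMBCAVRTGGVCVCRCACGNCAGSTGGMATACAGCTGGAAKGKWCASRBGR-3'

Standard pairs A↔T, G↔C; ambiguity codes pair Y↔R, M↔K, W↔W, S↔S, B↔V, N↔N. Complement (RGBRSACWKGKAAGGTCGACATAMGGTSGACNGCACRCVCVGGTRVACBMTCAKT), then reverse for 5'→3'.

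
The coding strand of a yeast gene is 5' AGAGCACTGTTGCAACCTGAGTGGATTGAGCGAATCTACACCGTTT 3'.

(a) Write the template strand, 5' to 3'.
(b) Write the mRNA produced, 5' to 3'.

(a) 5'-AAACGGTGTAGATTCGCTCAATCCACTCAGGTTGCAACAGTGCTCT-3'
(b) 5'-AGAGCACUGUUGCAACCUGAGUGGAUUGAGCGAAUCUACACCGUUU-3'

(a) The template strand is the reverse complement of the coding strand: complement TCTCGTGACAACGTTGGACTCACCTAACTCGCTTAGATGTGGCAAA, then reverse.
(b) mRNA matches the coding strand with T→U.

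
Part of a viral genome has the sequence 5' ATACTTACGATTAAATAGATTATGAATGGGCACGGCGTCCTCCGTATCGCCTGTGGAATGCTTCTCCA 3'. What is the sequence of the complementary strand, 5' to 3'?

Pairing A↔T and G↔C gives TATGAATGCTAATTTATCTAATACTTACCCGTGCCGCAGGAGGCATAGCGGACACCTTACGAAGAGGT, running 3'→5'. Reverse for the 5'→3' convention.

5'-TGGAGAAGCATTCCACAGGCGATACGGAGGACGCCGTGCCCATTCATAATCTATTTAATCGTAAGTAT-3'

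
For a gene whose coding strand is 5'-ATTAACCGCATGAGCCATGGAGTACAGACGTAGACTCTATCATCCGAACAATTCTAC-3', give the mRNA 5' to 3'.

5'-AUUAACCGCAUGAGCCAUGGAGUACAGACGUAGACUCUAUCAUCCGAACAAUUCUAC-3'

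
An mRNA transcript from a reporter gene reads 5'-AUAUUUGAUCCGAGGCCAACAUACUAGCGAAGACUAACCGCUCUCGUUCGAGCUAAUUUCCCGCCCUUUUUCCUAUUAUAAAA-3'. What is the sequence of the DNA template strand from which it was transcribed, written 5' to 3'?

Replace U with T to get the coding DNA strand: ATATTTGATCCGAGGCCAACATACTAGCGAAGACTAACCGCTCTCGTTCGAGCTAATTTCCCGCCCTTTTTCCTATTATAAAA. The template strand is its reverse complement (complement TATAAACTAGGCTCCGGTTGTATGATCGCTTCTGATTGGCGAGAGCAAGCTCGATTAAAGGGCGGGAAAAAGGATAATATTTT, then reverse).

5'-TTTTATAATAGGAAAAAGGGCGGGAAATTAGCTCGAACGAGAGCGGTTAGTCTTCGCTAGTATGTTGGCCTCGGATCAAATAT-3'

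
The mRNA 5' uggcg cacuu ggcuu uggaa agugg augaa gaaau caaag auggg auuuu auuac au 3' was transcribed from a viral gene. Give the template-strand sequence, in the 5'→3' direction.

Replace U with T to get the coding DNA strand: TGGCGCACTTGGCTTTGGAAAGTGGATGAAGAAATCAAAGATGGGATTTTATTACAT. The template strand is its reverse complement (complement ACCGCGTGAACCGAAACCTTTCACCTACTTCTTTAGTTTCTACCCTAAAATAATGTA, then reverse).

5'-ATGTAATAAAATCCCATCTTTGATTTCTTCATCCACTTTCCAAAGCCAAGTGCGCCA-3'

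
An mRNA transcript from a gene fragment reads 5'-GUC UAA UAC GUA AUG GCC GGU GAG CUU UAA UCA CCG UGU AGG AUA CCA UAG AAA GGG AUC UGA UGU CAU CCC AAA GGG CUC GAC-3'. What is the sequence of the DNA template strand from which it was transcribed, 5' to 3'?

5'-GTCGAGCCCTTTGGGATGACATCAGATCCCTTTCTATGGTATCCTACACGGTGATTAAAGCTCACCGGCCATTACGTATTAGAC-3'

Replace U with T to get the coding DNA strand: GTCTAATACGTAATGGCCGGTGAGCTTTAATCACCGTGTAGGATACCATAGAAAGGGATCTGATGTCATCCCAAAGGGCTCGAC. The template strand is its reverse complement (complement CAGATTATGCATTACCGGCCACTCGAAATTAGTGGCACATCCTATGGTATCTTTCCCTAGACTACAGTAGGGTTTCCCGAGCTG, then reverse).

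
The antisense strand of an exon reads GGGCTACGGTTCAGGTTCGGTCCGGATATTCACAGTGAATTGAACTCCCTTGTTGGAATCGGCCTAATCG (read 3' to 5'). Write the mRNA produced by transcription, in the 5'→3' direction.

5'-CCCGAUGCCAAGUCCAAGCCAGGCCUAUAAGUGUCACUUAACUUGAGGGAACAACCUUAGCCGGAUUAGC-3'

Reading the template 3'→5' as shown, RNA polymerase pairs each base (A→U, T→A, G↔C) to build mRNA 5'→3' directly.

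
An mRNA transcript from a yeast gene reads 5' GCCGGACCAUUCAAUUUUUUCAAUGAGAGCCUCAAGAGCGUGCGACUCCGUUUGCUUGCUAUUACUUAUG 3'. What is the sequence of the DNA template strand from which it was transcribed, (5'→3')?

5'-CATAAGTAATAGCAAGCAAACGGAGTCGCACGCTCTTGAGGCTCTCATTGAAAAAATTGAATGGTCCGGC-3'

Replace U with T to get the coding DNA strand: GCCGGACCATTCAATTTTTTCAATGAGAGCCTCAAGAGCGTGCGACTCCGTTTGCTTGCTATTACTTATG. The template strand is its reverse complement (complement CGGCCTGGTAAGTTAAAAAAGTTACTCTCGGAGTTCTCGCACGCTGAGGCAAACGAACGATAATGAATAC, then reverse).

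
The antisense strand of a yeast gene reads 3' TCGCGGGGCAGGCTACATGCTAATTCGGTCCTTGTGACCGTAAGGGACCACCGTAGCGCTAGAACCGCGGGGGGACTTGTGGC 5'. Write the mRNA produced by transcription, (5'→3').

Reading the template 3'→5' as shown, RNA polymerase pairs each base (A→U, T→A, G↔C) to build mRNA 5'→3' directly.

5′-AGCGCCCCGUCCGAUGUACGAUUAAGCCAGGAACACUGGCAUUCCCUGGUGGCAUCGCGAUCUUGGCGCCCCCCUGAACACCG-3′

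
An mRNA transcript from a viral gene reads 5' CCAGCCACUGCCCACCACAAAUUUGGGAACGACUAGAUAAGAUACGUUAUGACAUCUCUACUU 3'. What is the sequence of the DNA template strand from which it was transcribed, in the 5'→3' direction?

5'-AAGTAGAGATGTCATAACGTATCTTATCTAGTCGTTCCCAAATTTGTGGTGGGCAGTGGCTGG-3'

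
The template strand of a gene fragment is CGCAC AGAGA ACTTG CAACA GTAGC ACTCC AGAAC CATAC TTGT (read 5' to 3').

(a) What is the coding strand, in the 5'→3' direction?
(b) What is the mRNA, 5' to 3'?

(a) The coding strand is the reverse complement of the template: complement GCGTGTCTCTTGAACGTTGTCATCGTGAGGTCTTGGTATGAACA, then reverse.
(b) mRNA has the coding-strand sequence with T→U.

(a) 5'-ACAAGTATGGTTCTGGAGTGCTACTGTTGCAAGTTCTCTGTGCG-3'
(b) 5′-ACAAGUAUGGUUCUGGAGUGCUACUGUUGCAAGUUCUCUGUGCG-3′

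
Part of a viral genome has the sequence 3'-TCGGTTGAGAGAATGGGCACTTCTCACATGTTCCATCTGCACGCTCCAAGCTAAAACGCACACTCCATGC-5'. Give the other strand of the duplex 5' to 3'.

5'-AGCCAACTCTCTTACCCGTGAAGAGTGTACAAGGTAGACGTGCGAGGTTCGATTTTGCGTGTGAGGTACG-3'

The strand is given 3'→5', so its complement runs 5'→3' in the same left-to-right order: pair each base A↔T, G↔C.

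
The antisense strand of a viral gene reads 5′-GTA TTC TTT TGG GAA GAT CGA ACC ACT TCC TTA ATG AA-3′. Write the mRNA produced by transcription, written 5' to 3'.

RNA polymerase reads the template 3'→5' and synthesizes mRNA 5'→3' by base-pairing (A→U, T→A, G↔C). The complement of the template is CATAAGAAAACCCTTCTAGCTTGGTGAAGGAATTACTT; antiparallel, so 5'→3' the coding strand is TTCATTAAGGAAGTGGTTCGATCTTCCCAAAAGAATAC. Replace T with U for the mRNA.

5′-UUCAUUAAGGAAGUGGUUCGAUCUUCCCAAAAGAAUAC-3′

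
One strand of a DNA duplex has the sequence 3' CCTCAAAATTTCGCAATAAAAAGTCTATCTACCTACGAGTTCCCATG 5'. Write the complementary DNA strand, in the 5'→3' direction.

5'-GGAGTTTTAAAGCGTTATTTTTCAGATAGATGGATGCTCAAGGGTAC-3'

The strand is given 3'→5', so its complement runs 5'→3' in the same left-to-right order: pair each base A↔T, G↔C.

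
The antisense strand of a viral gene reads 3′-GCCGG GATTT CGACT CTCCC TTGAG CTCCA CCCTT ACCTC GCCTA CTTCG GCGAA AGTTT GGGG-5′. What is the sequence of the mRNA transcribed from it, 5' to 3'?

5'-CGGCCCUAAAGCUGAGAGGGAACUCGAGGUGGGAAUGGAGCGGAUGAAGCCGCUUUCAAACCCC-3'

Reading the template 3'→5' as shown, RNA polymerase pairs each base (A→U, T→A, G↔C) to build mRNA 5'→3' directly.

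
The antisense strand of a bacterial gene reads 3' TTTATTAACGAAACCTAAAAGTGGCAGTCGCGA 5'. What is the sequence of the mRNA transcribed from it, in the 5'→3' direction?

5'-AAAUAAUUGCUUUGGAUUUUCACCGUCAGCGCU-3'

Reading the template 3'→5' as shown, RNA polymerase pairs each base (A→U, T→A, G↔C) to build mRNA 5'→3' directly.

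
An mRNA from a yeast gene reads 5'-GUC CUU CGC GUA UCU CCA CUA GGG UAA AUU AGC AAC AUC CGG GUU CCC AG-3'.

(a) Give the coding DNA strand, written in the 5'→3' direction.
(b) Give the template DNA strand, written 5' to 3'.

(a) 5′-GTCCTTCGCGTATCTCCACTAGGGTAAATTAGCAACATCCGGGTTCCCAG-3′
(b) 5'-CTGGGAACCCGGATGTTGCTAATTTACCCTAGTGGAGATACGCGAAGGAC-3'

(a) The coding strand matches the mRNA with U→T.
(b) The template strand is the reverse complement of the coding strand.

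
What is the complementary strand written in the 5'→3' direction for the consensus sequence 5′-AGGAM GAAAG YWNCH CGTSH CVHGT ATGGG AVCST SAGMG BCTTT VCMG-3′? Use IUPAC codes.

Standard pairs A↔T, G↔C; ambiguity codes pair Y↔R, M↔K, W↔W, S↔S, B↔V, H↔D, N↔N. Complement (TCCTKCTTTCRWNGDGCASDGBDCATACCCTBGSASTCKCVGAAABGKC), then reverse for 5'→3'.

5′-CKGBAAAGVCKCTSASGBTCCCATACDBGDSACGDGNWRCTTTCKTCCT-3′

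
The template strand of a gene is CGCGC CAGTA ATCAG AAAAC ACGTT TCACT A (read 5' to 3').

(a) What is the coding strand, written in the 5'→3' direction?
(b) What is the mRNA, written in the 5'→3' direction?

(a) 5'-TAGTGAAACGTGTTTTCTGATTACTGGCGCG-3'
(b) 5'-UAGUGAAACGUGUUUUCUGAUUACUGGCGCG-3'

(a) The coding strand is the reverse complement of the template: complement GCGCGGTCATTAGTCTTTTGTGCAAAGTGAT, then reverse.
(b) mRNA has the coding-strand sequence with T→U.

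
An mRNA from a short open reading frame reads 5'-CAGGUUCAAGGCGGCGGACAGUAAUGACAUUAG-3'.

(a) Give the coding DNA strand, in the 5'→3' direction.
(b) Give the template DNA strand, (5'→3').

(a) 5′-CAGGTTCAAGGCGGCGGACAGTAATGACATTAG-3′
(b) 5'-CTAATGTCATTACTGTCCGCCGCCTTGAACCTG-3'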